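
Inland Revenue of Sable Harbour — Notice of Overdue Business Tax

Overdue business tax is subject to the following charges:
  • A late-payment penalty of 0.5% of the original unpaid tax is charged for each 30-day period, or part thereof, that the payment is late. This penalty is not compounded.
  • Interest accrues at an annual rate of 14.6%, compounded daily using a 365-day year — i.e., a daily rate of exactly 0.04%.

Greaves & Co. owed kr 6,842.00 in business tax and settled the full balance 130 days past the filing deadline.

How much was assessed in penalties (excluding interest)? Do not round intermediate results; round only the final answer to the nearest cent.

kr 171.05

Penalty periods: ⌈130/30⌉ = 5; penalty = 5 × 0.5% × kr 6,842.00 = kr 171.05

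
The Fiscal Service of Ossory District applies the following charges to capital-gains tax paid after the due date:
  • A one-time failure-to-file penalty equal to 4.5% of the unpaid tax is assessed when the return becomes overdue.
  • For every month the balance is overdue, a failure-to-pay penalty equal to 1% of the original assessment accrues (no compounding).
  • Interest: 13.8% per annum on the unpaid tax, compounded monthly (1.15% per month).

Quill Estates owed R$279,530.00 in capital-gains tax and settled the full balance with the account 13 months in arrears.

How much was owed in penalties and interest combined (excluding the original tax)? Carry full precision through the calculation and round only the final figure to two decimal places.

R$93,716.13

Failure-to-file penalty: 4.5% × R$279,530.00 = R$12,578.85
Failure-to-pay penalty = 1% × R$279,530.00 × 13 mo = R$36,338.90
Interest: R$279,530.00 × ((1 + 0.0115)^13 − 1) = R$279,530.00 × 0.1602632… = R$44,798.3831…
Penalties + interest = R$48,917.7500 + R$44,798.3831… = R$93,716.13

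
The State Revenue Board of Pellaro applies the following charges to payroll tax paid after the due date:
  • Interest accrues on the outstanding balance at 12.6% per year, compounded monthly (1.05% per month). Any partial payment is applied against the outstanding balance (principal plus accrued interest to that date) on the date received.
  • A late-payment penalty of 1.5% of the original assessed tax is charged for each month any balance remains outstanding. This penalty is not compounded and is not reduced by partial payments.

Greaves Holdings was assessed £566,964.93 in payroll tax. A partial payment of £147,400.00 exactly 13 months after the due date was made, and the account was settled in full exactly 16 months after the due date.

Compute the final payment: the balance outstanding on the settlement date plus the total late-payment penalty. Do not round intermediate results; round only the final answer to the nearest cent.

Balance at month 13: £566,964.9300 × (1 + 0.0105)^13 = £649,423.9909…
After £147,400.00 payment: £649,423.9909… − £147,400.00 = £502,023.9909…
Balance at month 16: £502,023.9909… × (1 + 0.0105)^3 = £518,004.3722…
Penalty: 16 × 1.5% × £566,964.93 = £136,071.58…
Final settlement = outstanding balance + penalty = £518,004.3722… + £136,071.58… = £654,075.96

£654,075.96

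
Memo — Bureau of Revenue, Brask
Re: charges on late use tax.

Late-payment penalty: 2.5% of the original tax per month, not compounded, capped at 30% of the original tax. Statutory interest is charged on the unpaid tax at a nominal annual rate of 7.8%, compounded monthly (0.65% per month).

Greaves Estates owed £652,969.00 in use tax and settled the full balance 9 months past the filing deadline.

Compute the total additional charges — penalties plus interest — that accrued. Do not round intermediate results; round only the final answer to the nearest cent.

Penalty: 9 × 2.5% × £652,969.00 = £146,918.03… (below the 30% cap of £195,890.70)
Interest: £652,969.00 × ((1 + 0.0065)^9 − 1) = £652,969.00 × 0.0600443… = £39,207.0632…
Penalties + interest = £146,918.0250 + £39,207.0632… = £186,125.09

£186,125.09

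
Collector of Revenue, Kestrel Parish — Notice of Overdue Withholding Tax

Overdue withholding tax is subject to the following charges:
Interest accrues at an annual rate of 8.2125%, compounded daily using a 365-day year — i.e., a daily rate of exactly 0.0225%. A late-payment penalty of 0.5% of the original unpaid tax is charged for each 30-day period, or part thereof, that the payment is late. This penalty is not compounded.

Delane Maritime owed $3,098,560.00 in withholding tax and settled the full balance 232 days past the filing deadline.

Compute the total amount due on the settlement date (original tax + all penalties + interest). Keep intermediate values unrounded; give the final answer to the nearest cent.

Penalty periods: ⌈232/30⌉ = 8; penalty = 8 × 0.5% × $3,098,560.00 = $123,942.40
Interest: $3,098,560.00 × ((1 + 0.000225)^232 − 1) = $3,098,560.00 × 0.05358025… = $166,021.6272…
Total = $3,098,560.00 + $123,942.4000 + $166,021.6272… = $3,388,524.03

$3,388,524.03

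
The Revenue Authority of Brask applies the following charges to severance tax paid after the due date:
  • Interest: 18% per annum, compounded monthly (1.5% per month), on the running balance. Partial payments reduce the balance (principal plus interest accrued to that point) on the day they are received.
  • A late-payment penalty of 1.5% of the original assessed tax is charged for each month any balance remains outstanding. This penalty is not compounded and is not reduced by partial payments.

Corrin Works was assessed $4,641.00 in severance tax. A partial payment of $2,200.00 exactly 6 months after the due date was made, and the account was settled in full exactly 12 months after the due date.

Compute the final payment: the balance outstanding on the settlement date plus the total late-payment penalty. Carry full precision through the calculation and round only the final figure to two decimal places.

$3,978.67

Balance at month 6: $4,641.0000 × (1 + 0.015)^6 = $5,074.6702…
After $2,200.00 payment: $5,074.6702… − $2,200.00 = $2,874.6702…
Balance at month 12: $2,874.6702… × (1 + 0.015)^6 = $3,143.2888…
Penalty: 12 × 1.5% × $4,641.00 = $835.38
Final settlement = outstanding balance + penalty = $3,143.2888… + $835.38 = $3,978.67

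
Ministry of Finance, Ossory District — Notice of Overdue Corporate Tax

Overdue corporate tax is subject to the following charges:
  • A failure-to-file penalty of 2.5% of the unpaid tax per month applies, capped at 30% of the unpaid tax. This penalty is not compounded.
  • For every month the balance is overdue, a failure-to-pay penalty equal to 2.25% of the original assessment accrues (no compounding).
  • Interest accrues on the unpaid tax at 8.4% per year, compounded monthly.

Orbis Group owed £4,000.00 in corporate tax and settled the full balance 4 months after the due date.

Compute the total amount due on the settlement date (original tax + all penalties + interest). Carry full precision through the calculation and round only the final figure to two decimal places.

Failure-to-file: 4 × 2.5% × £4,000.00 = £400.00 (under the 30% cap)
Failure-to-pay penalty: 4 × 2.25% × £4,000.00 = £360.00
Interest (8.4%/yr ÷ 12 = 0.7%/month): £4,000.00 × ((1 + 0.007)^4 − 1) = £113.1815…
Total = £4,000.00 + £760.0000 + £113.1815… = £4,873.18

£4,873.18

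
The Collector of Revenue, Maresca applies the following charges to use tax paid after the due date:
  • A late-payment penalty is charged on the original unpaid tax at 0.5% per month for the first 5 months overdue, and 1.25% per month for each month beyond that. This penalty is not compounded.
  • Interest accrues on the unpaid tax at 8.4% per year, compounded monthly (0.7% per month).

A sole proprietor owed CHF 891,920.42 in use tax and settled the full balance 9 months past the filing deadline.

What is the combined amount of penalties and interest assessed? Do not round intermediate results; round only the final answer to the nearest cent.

Penalty, months 1–5: 5 × 0.5% × CHF 891,920.42 = CHF 22,298.01…
Penalty, months 6–9: 4 × 1.25% × CHF 891,920.42 = CHF 44,596.02…
Interest: CHF 891,920.42 × ((1 + 0.007)^9 − 1) = CHF 891,920.42 × 0.0647931… = CHF 57,790.3038…
Penalties + interest = CHF 66,894.0315 + CHF 57,790.3038… = CHF 124,684.34

CHF 124,684.34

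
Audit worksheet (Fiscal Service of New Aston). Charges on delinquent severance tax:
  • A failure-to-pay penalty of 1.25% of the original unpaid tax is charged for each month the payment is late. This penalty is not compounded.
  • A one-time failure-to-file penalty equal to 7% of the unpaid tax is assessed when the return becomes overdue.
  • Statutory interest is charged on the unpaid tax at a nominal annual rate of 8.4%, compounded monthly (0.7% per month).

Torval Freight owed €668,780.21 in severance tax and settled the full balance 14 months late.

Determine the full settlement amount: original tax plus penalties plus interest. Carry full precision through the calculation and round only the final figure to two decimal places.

€901,239.04

Failure-to-file penalty: 7% × €668,780.21 = €46,814.61…
Failure-to-pay penalty: 14 × 1.25% × €668,780.21 = €117,036.54…
Interest: €668,780.21 × ((1 + 0.007)^14 − 1) = €668,780.21 × 0.1025863… = €68,607.6802…
Total = €668,780.21 + €163,851.1515… + €68,607.6802… = €901,239.04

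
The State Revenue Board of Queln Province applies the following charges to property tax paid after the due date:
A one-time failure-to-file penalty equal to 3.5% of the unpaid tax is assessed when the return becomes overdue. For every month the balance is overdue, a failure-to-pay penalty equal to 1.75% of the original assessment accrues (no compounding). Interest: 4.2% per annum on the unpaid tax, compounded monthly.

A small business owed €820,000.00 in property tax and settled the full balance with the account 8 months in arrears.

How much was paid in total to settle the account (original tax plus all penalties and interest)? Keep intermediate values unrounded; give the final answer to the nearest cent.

€986,743.24

Failure-to-file penalty: 3.5% × €820,000.00 = €28,700.00
Failure-to-pay penalty: 8 × 1.75% × €820,000.00 = €114,800.00
Interest (4.2%/yr ÷ 12 = 0.35%/month): €820,000.00 × ((1 + 0.0035)^8 − 1) = €23,243.2375…
Total = €820,000.00 + €143,500.0000 + €23,243.2375… = €986,743.24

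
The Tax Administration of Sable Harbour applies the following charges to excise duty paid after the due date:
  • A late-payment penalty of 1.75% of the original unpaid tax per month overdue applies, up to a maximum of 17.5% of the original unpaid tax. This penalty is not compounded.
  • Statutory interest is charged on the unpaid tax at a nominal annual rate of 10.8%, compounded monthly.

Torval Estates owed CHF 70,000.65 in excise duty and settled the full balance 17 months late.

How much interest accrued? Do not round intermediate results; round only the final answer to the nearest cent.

CHF 11,517.05

Interest (10.8%/yr ÷ 12 = 0.9%/month): CHF 70,000.65 × ((1 + 0.009)^17 − 1) = CHF 11,517.0465…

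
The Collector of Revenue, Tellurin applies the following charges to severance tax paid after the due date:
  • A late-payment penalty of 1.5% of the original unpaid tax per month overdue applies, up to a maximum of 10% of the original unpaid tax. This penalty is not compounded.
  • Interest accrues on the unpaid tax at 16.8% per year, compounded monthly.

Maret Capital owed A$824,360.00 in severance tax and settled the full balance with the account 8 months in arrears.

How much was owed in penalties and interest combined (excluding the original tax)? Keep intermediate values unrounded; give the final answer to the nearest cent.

A$179,417.32

Penalty (uncapped): 8 × 1.5% × A$824,360.00 = A$98,923.20; cap = 10% × A$824,360.00 = A$82,436.00 → penalty = A$82,436.00
Interest (16.8%/yr ÷ 12 = 1.4%/month): A$824,360.00 × ((1 + 0.014)^8 − 1) = A$96,981.3239…
Penalties + interest = A$82,436.0000 + A$96,981.3239… = A$179,417.32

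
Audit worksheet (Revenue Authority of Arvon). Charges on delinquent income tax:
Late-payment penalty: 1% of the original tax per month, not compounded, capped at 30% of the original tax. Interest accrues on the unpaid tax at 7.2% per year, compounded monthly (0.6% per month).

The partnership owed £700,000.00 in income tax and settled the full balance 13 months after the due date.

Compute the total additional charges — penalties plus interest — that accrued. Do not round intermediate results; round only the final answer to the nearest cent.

Penalty: 13 × 1% × £700,000.00 = £91,000.00 (below the 30% cap of £210,000.00)
Interest: £700,000.00 × ((1 + 0.006)^13 − 1) = £700,000.00 × 0.0808707… = £56,609.4989…
Penalties + interest = £91,000.0000 + £56,609.4989… = £147,609.50

£147,609.50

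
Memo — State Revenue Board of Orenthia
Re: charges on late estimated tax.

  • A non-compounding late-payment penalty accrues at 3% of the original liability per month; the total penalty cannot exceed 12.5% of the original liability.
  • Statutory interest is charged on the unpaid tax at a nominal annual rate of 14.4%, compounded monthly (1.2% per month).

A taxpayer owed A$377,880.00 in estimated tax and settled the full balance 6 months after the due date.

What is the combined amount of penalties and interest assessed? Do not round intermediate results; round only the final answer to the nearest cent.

A$75,271.76

Penalty (uncapped): 6 × 3% × A$377,880.00 = A$68,018.40; cap = 12.5% × A$377,880.00 = A$47,235.00 → penalty = A$47,235.00
Interest: A$377,880.00 × ((1 + 0.012)^6 − 1) = A$377,880.00 × 0.0741949… = A$28,036.7584…
Penalties + interest = A$47,235.0000 + A$28,036.7584… = A$75,271.76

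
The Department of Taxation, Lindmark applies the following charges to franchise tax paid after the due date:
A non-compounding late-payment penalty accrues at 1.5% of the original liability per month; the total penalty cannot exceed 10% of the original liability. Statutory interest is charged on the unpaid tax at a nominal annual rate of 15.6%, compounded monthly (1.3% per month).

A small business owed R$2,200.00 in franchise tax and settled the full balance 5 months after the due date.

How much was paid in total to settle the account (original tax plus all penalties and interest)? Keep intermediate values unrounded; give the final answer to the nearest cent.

R$2,511.77

Penalty: 5 × 1.5% × R$2,200.00 = R$165.00 (below the 10% cap of R$220.00)
Interest: R$2,200.00 × ((1 + 0.013)^5 − 1) = R$2,200.00 × 0.0667121… = R$146.7666…
Total = R$2,200.00 + R$165.0000 + R$146.7666… = R$2,511.77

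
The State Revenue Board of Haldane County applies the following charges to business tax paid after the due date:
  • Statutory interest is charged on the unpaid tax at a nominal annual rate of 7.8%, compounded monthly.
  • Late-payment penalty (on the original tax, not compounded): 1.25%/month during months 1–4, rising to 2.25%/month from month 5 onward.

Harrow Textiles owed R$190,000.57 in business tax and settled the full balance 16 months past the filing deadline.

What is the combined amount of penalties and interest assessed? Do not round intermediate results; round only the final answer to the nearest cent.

Penalty, months 1–4: 4 × 1.25% × R$190,000.57 = R$9,500.03…
Penalty, months 5–16: 12 × 2.25% × R$190,000.57 = R$51,300.15…
Interest (7.8%/yr ÷ 12 = 0.65%/month): R$190,000.57 × ((1 + 0.0065)^16 − 1) = R$20,753.2094…
Penalties + interest = R$60,800.1824 + R$20,753.2094… = R$81,553.39

R$81,553.39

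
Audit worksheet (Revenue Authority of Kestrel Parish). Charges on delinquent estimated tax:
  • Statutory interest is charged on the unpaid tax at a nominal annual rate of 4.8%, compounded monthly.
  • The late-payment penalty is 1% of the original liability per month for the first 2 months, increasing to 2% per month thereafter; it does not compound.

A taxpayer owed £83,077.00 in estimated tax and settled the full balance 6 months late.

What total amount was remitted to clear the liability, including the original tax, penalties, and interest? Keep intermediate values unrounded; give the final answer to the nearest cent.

£93,398.59

Penalty, months 1–2: 2 × 1% × £83,077.00 = £1,661.54
Penalty, months 3–6: 4 × 2% × £83,077.00 = £6,646.16
Interest (4.8%/yr ÷ 12 = 0.4%/month): £83,077.00 × ((1 + 0.004)^6 − 1) = £2,013.8931…
Total = £83,077.00 + £8,307.7000 + £2,013.8931… = £93,398.59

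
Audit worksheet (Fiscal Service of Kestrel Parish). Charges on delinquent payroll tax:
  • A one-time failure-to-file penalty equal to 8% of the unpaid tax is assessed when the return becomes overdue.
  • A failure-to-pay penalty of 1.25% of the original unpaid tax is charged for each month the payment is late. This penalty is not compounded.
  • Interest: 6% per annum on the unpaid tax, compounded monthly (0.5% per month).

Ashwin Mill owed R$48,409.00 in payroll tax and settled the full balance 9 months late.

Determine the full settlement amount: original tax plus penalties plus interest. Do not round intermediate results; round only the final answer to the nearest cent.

Failure-to-file penalty: 8% × R$48,409.00 = R$3,872.72
Failure-to-pay penalty = 1.25% × R$48,409.00 × 9 mo = R$5,446.01…
Interest: R$48,409.00 × ((1 + 0.005)^9 − 1) = R$48,409.00 × 0.0459106… = R$2,222.4852…
Total = R$48,409.00 + R$9,318.7325 + R$2,222.4852… = R$59,950.22

R$59,950.22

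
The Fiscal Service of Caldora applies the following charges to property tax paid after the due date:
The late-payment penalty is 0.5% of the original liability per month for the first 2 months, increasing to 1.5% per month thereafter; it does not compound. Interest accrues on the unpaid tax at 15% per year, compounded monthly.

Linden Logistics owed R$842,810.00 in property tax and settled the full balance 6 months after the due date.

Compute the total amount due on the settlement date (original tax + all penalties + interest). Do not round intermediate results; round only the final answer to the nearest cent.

R$967,026.02

Penalty, months 1–2: 2 × 0.5% × R$842,810.00 = R$8,428.10
Penalty, months 3–6: 4 × 1.5% × R$842,810.00 = R$50,568.60
Interest (15%/yr ÷ 12 = 1.25%/month): R$842,810.00 × ((1 + 0.0125)^6 − 1) = R$65,219.3184…
Total = R$842,810.00 + R$58,996.7000 + R$65,219.3184… = R$967,026.02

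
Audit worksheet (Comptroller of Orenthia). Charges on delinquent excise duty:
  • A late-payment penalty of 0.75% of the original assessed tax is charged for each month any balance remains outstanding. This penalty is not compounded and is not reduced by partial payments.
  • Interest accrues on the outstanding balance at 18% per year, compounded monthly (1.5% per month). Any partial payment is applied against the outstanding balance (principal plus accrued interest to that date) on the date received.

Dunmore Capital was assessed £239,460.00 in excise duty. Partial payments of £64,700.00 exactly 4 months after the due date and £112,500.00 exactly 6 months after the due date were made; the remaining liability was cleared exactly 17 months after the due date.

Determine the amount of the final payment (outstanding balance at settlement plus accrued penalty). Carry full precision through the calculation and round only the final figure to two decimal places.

£127,924.40

Balance at month 4: £239,460.0000 × (1 + 0.015)^4 = £254,154.1158…
After £64,700.00 payment: £254,154.1158… − £64,700.00 = £189,454.1158…
Balance at month 6: £189,454.1158… × (1 + 0.015)^2 = £195,180.3665…
After £112,500.00 payment: £195,180.3665… − £112,500.00 = £82,680.3665…
Balance at month 17: £82,680.3665… × (1 + 0.015)^11 = £97,393.2498…
Penalty: 17 × 0.75% × £239,460.00 = £30,531.15
Final settlement = outstanding balance + penalty = £97,393.2498… + £30,531.15 = £127,924.40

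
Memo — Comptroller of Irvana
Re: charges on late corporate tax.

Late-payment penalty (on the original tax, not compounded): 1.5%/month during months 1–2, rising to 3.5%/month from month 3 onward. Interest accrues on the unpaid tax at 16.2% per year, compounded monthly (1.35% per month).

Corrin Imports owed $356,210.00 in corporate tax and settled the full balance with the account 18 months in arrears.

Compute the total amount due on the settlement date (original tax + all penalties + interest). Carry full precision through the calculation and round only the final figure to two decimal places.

Penalty, months 1–2: 2 × 1.5% × $356,210.00 = $10,686.30
Penalty, months 3–18: 16 × 3.5% × $356,210.00 = $199,477.60
Interest: $356,210.00 × ((1 + 0.0135)^18 − 1) = $356,210.00 × 0.2729975… = $97,244.4434…
Total = $356,210.00 + $210,163.9000 + $97,244.4434… = $663,618.34

$663,618.34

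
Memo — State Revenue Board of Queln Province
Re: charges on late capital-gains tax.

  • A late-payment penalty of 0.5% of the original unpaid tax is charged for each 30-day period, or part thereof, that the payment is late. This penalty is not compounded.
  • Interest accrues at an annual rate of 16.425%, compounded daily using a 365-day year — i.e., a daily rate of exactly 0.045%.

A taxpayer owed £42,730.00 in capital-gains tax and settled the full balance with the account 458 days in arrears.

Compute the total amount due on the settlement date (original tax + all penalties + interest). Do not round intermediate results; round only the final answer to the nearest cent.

£55,925.84

Penalty periods: ⌈458/30⌉ = 16; penalty = 16 × 0.5% × £42,730.00 = £3,418.40
Interest: £42,730.00 × ((1 + 0.00045)^458 − 1) = £42,730.00 × 0.22881912… = £9,777.4409…
Total = £42,730.00 + £3,418.4000 + £9,777.4409… = £55,925.84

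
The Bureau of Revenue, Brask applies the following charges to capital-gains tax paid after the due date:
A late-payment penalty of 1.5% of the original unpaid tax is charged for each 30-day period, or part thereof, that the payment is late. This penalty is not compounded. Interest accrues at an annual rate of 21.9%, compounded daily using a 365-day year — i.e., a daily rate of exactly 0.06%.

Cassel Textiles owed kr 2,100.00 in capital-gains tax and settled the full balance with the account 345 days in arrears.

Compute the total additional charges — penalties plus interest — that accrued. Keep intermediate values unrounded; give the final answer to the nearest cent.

Penalty periods: ⌈345/30⌉ = 12; penalty = 12 × 1.5% × kr 2,100.00 = kr 378.00
Interest: kr 2,100.00 × ((1 + 0.0006)^345 − 1) = kr 2,100.00 × 0.22990622… = kr 482.8031…
Penalties + interest = kr 378.0000 + kr 482.8031… = kr 860.80

kr 860.80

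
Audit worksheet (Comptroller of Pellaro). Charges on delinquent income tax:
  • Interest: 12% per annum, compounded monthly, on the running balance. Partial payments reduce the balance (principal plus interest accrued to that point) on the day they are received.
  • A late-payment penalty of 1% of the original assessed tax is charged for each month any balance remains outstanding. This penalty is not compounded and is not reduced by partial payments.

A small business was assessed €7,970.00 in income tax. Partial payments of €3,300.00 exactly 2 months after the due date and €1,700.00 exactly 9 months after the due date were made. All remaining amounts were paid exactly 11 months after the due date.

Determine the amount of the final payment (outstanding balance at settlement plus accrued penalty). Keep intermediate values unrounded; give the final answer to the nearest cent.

€4,425.25

Monthly rate = 12% ÷ 12 = 1%
Balance at month 2: €7,970.0000 × (1 + 0.01)^2 = €8,130.1970
After €3,300.00 payment: €8,130.1970 − €3,300.00 = €4,830.1970
Balance at month 9: €4,830.1970 × (1 + 0.01)^7 = €5,178.6250…
After €1,700.00 payment: €5,178.6250… − €1,700.00 = €3,478.6250…
Balance at month 11: €3,478.6250… × (1 + 0.01)^2 = €3,548.5453…
Penalty: 11 × 1% × €7,970.00 = €876.70
Final settlement = outstanding balance + penalty = €3,548.5453… + €876.70 = €4,425.25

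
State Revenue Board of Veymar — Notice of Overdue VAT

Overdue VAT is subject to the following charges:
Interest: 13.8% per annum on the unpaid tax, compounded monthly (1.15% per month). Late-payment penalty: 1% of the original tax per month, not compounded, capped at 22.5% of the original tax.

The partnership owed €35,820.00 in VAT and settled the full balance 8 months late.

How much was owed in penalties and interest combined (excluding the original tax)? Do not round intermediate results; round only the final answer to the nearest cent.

Penalty: 8 × 1% × €35,820.00 = €2,865.60 (below the 22.5% cap of €8,059.50)
Interest: €35,820.00 × ((1 + 0.0115)^8 − 1) = €35,820.00 × 0.0957894… = €3,431.1765…
Penalties + interest = €2,865.6000 + €3,431.1765… = €6,296.78

€6,296.78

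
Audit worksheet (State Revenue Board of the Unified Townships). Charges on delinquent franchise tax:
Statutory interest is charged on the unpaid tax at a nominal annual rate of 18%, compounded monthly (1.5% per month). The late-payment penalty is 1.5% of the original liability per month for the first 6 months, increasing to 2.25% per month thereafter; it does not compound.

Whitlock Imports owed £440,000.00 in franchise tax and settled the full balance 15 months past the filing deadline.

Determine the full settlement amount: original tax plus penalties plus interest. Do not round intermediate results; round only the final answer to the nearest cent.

Penalty, months 1–6: 6 × 1.5% × £440,000.00 = £39,600.00
Penalty, months 7–15: 9 × 2.25% × £440,000.00 = £89,100.00
Interest: £440,000.00 × ((1 + 0.015)^15 − 1) = £440,000.00 × 0.2502321… = £110,102.1093…
Total = £440,000.00 + £128,700.0000 + £110,102.1093… = £678,802.11

£678,802.11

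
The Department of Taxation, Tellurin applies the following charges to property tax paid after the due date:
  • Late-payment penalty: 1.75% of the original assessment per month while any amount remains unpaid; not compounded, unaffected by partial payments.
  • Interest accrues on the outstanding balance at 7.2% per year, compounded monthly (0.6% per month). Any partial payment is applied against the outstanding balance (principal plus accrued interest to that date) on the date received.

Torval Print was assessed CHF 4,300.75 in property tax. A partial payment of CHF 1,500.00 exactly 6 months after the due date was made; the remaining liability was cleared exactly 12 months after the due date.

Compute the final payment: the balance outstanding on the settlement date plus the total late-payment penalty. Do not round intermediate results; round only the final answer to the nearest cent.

CHF 3,969.17

Balance at month 6: CHF 4,300.7500 × (1 + 0.006)^6 = CHF 4,457.9181…
After CHF 1,500.00 payment: CHF 4,457.9181… − CHF 1,500.00 = CHF 2,957.9181…
Balance at month 12: CHF 2,957.9181… × (1 + 0.006)^6 = CHF 3,066.0132…
Penalty: 12 × 1.75% × CHF 4,300.75 = CHF 903.16…
Final settlement = outstanding balance + penalty = CHF 3,066.0132… + CHF 903.16… = CHF 3,969.17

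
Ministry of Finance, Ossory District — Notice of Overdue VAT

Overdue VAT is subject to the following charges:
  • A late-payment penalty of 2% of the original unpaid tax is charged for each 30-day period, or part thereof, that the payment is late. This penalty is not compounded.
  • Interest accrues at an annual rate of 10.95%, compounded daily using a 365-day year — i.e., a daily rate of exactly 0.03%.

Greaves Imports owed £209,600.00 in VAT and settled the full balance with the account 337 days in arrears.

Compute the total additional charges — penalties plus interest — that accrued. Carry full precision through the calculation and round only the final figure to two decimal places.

£72,599.26

Penalty periods: ⌈337/30⌉ = 12; penalty = 12 × 2% × £209,600.00 = £50,304.00
Interest: £209,600.00 × ((1 + 0.0003)^337 − 1) = £209,600.00 × 0.10637050… = £22,295.2568…
Penalties + interest = £50,304.0000 + £22,295.2568… = £72,599.26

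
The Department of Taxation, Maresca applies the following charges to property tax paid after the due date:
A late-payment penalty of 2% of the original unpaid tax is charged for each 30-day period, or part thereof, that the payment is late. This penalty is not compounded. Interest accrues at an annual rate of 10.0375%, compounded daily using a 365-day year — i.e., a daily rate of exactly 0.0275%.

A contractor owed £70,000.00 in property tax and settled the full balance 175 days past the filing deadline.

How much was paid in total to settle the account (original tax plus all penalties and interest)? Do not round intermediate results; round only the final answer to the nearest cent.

£81,850.64

Penalty periods: ⌈175/30⌉ = 6; penalty = 6 × 2% × £70,000.00 = £8,400.00
Interest: £70,000.00 × ((1 + 0.000275)^175 − 1) = £70,000.00 × 0.04929487… = £3,450.6407…
Total = £70,000.00 + £8,400.0000 + £3,450.6407… = £81,850.64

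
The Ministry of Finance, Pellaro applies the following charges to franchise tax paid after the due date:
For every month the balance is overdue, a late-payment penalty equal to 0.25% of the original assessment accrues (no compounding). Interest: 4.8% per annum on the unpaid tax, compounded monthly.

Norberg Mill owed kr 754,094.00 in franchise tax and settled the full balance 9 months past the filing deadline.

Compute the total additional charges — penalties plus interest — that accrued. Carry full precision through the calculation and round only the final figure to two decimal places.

Late-payment penalty: 9 × 0.25% × kr 754,094.00 = kr 16,967.12…
Interest (4.8%/yr ÷ 12 = 0.4%/month): kr 754,094.00 × ((1 + 0.004)^9 − 1) = kr 27,585.8206…
Penalties + interest = kr 16,967.1150 + kr 27,585.8206… = kr 44,552.94

kr 44,552.94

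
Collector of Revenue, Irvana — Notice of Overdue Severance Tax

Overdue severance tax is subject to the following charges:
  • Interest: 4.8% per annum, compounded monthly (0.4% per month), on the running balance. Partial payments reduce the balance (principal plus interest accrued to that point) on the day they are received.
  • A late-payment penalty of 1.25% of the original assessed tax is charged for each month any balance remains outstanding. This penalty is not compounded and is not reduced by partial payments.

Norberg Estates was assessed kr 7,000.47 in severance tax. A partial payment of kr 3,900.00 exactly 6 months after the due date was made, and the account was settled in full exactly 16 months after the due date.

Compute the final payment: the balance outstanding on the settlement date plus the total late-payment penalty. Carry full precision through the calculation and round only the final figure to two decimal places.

Balance at month 6: kr 7,000.4700 × (1 + 0.004)^6 = kr 7,170.1704…
After kr 3,900.00 payment: kr 7,170.1704… − kr 3,900.00 = kr 3,270.1704…
Balance at month 16: kr 3,270.1704… × (1 + 0.004)^10 = kr 3,403.3570…
Penalty: 16 × 1.25% × kr 7,000.47 = kr 1,400.09…
Final settlement = outstanding balance + penalty = kr 3,403.3570… + kr 1,400.09… = kr 4,803.45

kr 4,803.45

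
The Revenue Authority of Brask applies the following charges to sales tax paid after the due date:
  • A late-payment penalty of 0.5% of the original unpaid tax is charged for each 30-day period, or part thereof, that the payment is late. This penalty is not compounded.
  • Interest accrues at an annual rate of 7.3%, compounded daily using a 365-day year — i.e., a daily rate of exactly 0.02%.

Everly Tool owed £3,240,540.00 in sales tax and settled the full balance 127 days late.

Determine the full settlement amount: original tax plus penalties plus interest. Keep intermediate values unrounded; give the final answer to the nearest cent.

£3,404,909.01

Penalty periods: ⌈127/30⌉ = 5; penalty = 5 × 0.5% × £3,240,540.00 = £81,013.50
Interest: £3,240,540.00 × ((1 + 0.0002)^127 − 1) = £3,240,540.00 × 0.02572272… = £83,355.5148…
Total = £3,240,540.00 + £81,013.5000 + £83,355.5148… = £3,404,909.01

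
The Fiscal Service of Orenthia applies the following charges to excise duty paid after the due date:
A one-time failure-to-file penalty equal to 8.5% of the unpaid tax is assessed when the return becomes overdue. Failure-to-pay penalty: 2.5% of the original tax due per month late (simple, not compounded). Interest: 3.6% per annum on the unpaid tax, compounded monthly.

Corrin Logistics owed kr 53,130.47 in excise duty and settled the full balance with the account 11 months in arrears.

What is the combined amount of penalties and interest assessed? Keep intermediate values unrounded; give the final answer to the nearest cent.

Failure-to-file penalty: 8.5% × kr 53,130.47 = kr 4,516.09…
Failure-to-pay penalty = 2.5% × kr 53,130.47 × 11 mo = kr 14,610.88…
Interest (3.6%/yr ÷ 12 = 0.3%/month): kr 53,130.47 × ((1 + 0.003)^11 − 1) = kr 1,779.8432…
Penalties + interest = kr 19,126.9692 + kr 1,779.8432… = kr 20,906.81

kr 20,906.81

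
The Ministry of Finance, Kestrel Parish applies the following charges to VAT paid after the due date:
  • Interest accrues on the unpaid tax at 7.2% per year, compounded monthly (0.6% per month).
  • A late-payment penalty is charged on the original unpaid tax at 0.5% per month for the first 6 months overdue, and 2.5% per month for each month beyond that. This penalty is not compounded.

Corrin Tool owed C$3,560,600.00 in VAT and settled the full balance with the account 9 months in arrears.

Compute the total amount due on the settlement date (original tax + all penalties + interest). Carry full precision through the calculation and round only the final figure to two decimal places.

Penalty, months 1–6: 6 × 0.5% × C$3,560,600.00 = C$106,818.00
Penalty, months 7–9: 3 × 2.5% × C$3,560,600.00 = C$267,045.00
Interest: C$3,560,600.00 × ((1 + 0.006)^9 − 1) = C$3,560,600.00 × 0.0553143… = C$196,952.1261…
Total = C$3,560,600.00 + C$373,863.0000 + C$196,952.1261… = C$4,131,415.13

C$4,131,415.13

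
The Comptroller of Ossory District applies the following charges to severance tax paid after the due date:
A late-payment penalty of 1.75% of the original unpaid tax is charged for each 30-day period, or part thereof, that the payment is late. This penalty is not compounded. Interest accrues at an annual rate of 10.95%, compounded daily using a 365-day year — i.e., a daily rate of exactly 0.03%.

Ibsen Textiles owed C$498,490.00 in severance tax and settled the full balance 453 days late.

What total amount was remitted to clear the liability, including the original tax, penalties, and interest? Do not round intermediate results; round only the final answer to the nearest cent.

Penalty periods: ⌈453/30⌉ = 16; penalty = 16 × 1.75% × C$498,490.00 = C$139,577.20
Interest: C$498,490.00 × ((1 + 0.0003)^453 − 1) = C$498,490.00 × 0.14554398… = C$72,552.2204…
Total = C$498,490.00 + C$139,577.2000 + C$72,552.2204… = C$710,619.42

C$710,619.42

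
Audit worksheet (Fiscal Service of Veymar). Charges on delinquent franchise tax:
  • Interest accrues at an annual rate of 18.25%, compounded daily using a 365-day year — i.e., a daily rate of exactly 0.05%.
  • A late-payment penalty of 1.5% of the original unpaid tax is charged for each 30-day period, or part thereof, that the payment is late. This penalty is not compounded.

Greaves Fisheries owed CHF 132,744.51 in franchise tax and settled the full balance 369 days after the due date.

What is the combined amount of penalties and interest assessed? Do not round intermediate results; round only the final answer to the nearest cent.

Penalty periods: ⌈369/30⌉ = 13; penalty = 13 × 1.5% × CHF 132,744.51 = CHF 25,885.18…
Interest: CHF 132,744.51 × ((1 + 0.0005)^369 − 1) = CHF 132,744.51 × 0.20256153… = CHF 26,888.9311…
Penalties + interest = CHF 25,885.1795… + CHF 26,888.9311… = CHF 52,774.11

CHF 52,774.11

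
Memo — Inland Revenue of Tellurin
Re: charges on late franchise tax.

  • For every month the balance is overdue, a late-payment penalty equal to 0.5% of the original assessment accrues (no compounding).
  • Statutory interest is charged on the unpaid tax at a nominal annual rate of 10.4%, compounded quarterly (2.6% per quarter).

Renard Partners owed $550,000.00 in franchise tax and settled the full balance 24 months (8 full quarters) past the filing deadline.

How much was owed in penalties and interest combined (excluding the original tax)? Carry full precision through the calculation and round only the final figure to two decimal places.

$191,369.71

Late-payment penalty = 0.5% × $550,000.00 × 24 mo = $66,000.00
Interest: $550,000.00 × ((1 + 0.026)^8 − 1) = $550,000.00 × 0.2279449… = $125,369.7051…
Penalties + interest = $66,000.0000 + $125,369.7051… = $191,369.71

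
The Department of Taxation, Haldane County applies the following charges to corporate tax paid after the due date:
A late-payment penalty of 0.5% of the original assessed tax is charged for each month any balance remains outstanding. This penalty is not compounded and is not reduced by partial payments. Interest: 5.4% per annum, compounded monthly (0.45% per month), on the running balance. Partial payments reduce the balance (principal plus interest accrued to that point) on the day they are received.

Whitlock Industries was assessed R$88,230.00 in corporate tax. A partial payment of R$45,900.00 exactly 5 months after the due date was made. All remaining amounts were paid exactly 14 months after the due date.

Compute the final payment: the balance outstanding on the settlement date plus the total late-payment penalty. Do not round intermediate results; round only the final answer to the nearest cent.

R$52,337.37

Balance at month 5: R$88,230.0000 × (1 + 0.0045)^5 = R$90,233.1222…
After R$45,900.00 payment: R$90,233.1222… − R$45,900.00 = R$44,333.1222…
Balance at month 14: R$44,333.1222… × (1 + 0.0045)^9 = R$46,161.2741…
Penalty: 14 × 0.5% × R$88,230.00 = R$6,176.10
Final settlement = outstanding balance + penalty = R$46,161.2741… + R$6,176.10 = R$52,337.37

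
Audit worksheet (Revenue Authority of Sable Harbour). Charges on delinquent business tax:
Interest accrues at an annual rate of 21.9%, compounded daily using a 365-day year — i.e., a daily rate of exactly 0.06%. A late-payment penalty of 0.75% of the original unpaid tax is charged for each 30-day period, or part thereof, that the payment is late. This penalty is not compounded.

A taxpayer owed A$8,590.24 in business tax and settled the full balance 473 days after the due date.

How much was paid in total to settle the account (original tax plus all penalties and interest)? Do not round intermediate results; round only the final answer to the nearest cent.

Penalty periods: ⌈473/30⌉ = 16; penalty = 16 × 0.75% × A$8,590.24 = A$1,030.83…
Interest: A$8,590.24 × ((1 + 0.0006)^473 − 1) = A$8,590.24 × 0.32805424… = A$2,818.0647…
Total = A$8,590.24 + A$1,030.8288 + A$2,818.0647… = A$12,439.13

A$12,439.13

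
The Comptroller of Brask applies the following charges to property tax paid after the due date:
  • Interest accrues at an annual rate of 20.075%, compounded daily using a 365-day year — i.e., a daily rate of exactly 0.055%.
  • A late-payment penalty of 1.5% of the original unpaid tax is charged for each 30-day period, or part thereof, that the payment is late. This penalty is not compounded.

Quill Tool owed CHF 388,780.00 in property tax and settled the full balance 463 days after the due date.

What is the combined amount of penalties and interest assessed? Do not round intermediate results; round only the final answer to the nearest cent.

Penalty periods: ⌈463/30⌉ = 16; penalty = 16 × 1.5% × CHF 388,780.00 = CHF 93,307.20
Interest: CHF 388,780.00 × ((1 + 0.00055)^463 − 1) = CHF 388,780.00 × 0.28991974… = CHF 112,714.9953…
Penalties + interest = CHF 93,307.2000 + CHF 112,714.9953… = CHF 206,022.20

CHF 206,022.20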